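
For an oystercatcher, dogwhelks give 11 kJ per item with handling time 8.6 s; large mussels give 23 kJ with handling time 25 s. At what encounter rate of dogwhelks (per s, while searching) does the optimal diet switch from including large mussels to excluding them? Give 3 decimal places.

0.298 per s

The zero-one rule: include large mussels iff E₂/h₂ > λE₁/(1+λh₁). Equality gives the switch point.
λE₁h₂ = E₂ + λE₂h₁ ⇒ λ = E₂/(E₁h₂ − E₂h₁) = 23/(275 − 197.8) = 0.2979 per s.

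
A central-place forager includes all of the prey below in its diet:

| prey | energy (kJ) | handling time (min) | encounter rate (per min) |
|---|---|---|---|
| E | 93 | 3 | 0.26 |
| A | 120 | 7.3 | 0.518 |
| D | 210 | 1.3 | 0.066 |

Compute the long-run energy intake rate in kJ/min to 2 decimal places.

R = (0.26×93 + 0.518×120 + 0.066×210) / (1 + 0.26×3 + 0.518×7.3 + 0.066×1.3) = 100.2/5.647 = 17.74 kJ/min.

17.74 kJ/min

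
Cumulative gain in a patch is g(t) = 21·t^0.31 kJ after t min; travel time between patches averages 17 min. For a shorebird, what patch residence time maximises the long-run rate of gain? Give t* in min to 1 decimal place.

Optimal t* satisfies g'(t*) = g(t*)/(T + t*).
g'(t) = 0.31·21·t^-0.69. Setting 0.31·21·t^-0.69 = 21·t^0.31/(17+t) gives 0.31(17+t) = t, so 0.69·t = 0.31×17.
t* = 0.31×17/0.69 = 7.638 min.

7.6 min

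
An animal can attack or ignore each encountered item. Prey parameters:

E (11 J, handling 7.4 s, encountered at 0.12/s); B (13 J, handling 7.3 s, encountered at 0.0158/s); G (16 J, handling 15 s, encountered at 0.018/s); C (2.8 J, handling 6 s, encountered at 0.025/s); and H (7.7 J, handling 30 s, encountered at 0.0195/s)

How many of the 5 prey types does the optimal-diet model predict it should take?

3

Rank by E/h (J/s): B 1.78, E 1.49, G 1.07, C 0.467, H 0.257. Include each in turn until the next type's E/h falls below the running intake rate.
Rate on top 1: 0.1842. E: 1.49 > 0.1842 → include.
Rate on top 2: 0.7614. G: 1.07 > 0.7614 → include.
Rate on top 3: 0.7977. C: 0.467 < 0.7977 → exclude; stop.
Optimal diet: B, E, G — 3 of 5 types.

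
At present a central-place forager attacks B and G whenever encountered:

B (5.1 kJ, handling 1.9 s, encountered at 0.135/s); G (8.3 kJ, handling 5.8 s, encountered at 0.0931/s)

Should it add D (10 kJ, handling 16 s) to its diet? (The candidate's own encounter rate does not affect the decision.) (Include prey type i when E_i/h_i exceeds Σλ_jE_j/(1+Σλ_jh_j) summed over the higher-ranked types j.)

Intake rate on the current diet: R = (0.135×5.1 + 0.0931×8.3) / (1 + 0.135×1.9 + 0.0931×5.8) = 1.461/1.796 = 0.8134 kJ/s.
D: E/h = 10/16 = 0.625 kJ/s.
0.625 < 0.8134, so adding D would lower the average — exclude it.

No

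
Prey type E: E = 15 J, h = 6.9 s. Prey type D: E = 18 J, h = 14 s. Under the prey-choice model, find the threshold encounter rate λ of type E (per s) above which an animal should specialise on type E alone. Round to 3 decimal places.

0.210 per s

Drop type D once their profitability E₂/h₂ falls below the rate achievable on type E alone: E₂/h₂ = λE₁/(1 + λh₁).
Solve for λ: λE₁h₂ = E₂(1 + λh₁) → λ(E₁h₂ − E₂h₁) = E₂ → λ = E₂/(E₁h₂ − E₂h₁).
λ = 18/(15×14 − 18×6.9) = 18/85.8 = 0.2098 per s.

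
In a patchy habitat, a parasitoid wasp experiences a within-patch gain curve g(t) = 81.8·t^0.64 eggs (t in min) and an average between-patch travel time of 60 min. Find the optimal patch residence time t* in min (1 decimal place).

106.7 min

Optimal t* satisfies g'(t*) = g(t*)/(T + t*).
g'(t) = 0.64·81.8·t^-0.36. Setting 0.64·81.8·t^-0.36 = 81.8·t^0.64/(60+t) gives 0.64(60+t) = t, so 0.36·t = 0.64×60.
t* = 0.64×60/0.36 = 106.7 min.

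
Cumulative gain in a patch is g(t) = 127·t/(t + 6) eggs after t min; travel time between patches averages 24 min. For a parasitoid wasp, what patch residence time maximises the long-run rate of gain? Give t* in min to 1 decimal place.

Optimal t* satisfies g'(t*) = g(t*)/(T + t*).
g'(t) = 127·6/(t + 6)². Setting 127·6/(t+6)² = 127t/[(t+6)(24+t)] gives 6(24+t) = t(t+6), so t² = 6×24 = 144.
t* = √144 = 12 min.

12.0 min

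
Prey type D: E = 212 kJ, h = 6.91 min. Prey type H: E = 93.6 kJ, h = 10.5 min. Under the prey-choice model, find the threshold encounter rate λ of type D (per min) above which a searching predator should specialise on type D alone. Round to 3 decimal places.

0.059 per min

At the threshold, the rate on type D alone equals the profitability of type H: λ·212/(1 + λ·6.91) = 93.6/10.5 = 8.914.
Rearranging, λ(212 − 8.914×6.91) = 8.914, so λ = 8.914/150.4 = 0.05927 per min.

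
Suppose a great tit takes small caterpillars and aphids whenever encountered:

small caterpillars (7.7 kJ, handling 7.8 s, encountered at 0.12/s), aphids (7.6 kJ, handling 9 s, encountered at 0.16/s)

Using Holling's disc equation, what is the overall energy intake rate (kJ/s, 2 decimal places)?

0.63 kJ/s

Energy encountered per unit search time: 0.12×7.7 + 0.16×7.6 = 2.14 kJ/s.
Handling time per unit search time: 0.12×7.8 + 0.16×9 = 2.376.
Rate = 2.14/(1 + 2.376) = 0.6339 kJ/s.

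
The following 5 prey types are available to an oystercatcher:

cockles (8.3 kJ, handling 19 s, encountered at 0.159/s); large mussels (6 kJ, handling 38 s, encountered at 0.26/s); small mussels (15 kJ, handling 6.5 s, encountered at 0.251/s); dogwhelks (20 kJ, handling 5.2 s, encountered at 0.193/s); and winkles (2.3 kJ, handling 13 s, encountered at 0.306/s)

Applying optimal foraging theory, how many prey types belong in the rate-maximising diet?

2

Profitabilities (E/h, kJ/s): dogwhelks 3.85, small mussels 2.31, cockles 0.437, winkles 0.177, large mussels 0.158. Add prey in this order while the next type's profitability exceeds the intake rate on those already taken.
Rate on top 1: 1.927. small mussels: 2.31 > 1.927 → include.
Rate on top 2: 2.098. cockles: 0.437 < 2.098 → exclude; stop.
Optimal diet: dogwhelks, small mussels — 2 of 5 types.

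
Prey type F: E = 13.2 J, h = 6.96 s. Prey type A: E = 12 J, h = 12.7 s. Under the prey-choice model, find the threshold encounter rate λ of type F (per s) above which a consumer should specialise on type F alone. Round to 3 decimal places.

At the threshold, the rate on type F alone equals the profitability of type A: λ·13.2/(1 + λ·6.96) = 12/12.7 = 0.9449.
Rearranging, λ(13.2 − 0.9449×6.96) = 0.9449, so λ = 0.9449/6.624 = 0.1427 per s.

0.143 per s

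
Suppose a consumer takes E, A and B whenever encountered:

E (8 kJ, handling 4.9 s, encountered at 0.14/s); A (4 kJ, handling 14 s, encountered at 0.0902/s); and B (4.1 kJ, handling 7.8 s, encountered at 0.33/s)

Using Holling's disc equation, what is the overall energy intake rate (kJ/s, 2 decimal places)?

R = (0.14×8 + 0.0902×4 + 0.33×4.1) / (1 + 0.14×4.9 + 0.0902×14 + 0.33×7.8) = 2.834/5.523 = 0.5131 kJ/s.

0.51 kJ/s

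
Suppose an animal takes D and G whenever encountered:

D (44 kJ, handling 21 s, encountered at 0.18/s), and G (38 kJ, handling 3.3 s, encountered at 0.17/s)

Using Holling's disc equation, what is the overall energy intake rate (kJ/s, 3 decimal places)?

2.692 kJ/s

R = Σλ_iE_i / (1 + Σλ_ih_i)
Numerator: 0.18×44 + 0.17×38 = 14.38
Denominator: 1 + 0.18×21 + 0.17×3.3 = 5.341
R = 14.38/5.341 = 2.692 kJ/s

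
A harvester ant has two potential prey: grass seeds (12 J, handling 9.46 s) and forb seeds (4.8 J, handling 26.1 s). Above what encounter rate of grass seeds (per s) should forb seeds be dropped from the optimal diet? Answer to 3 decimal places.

0.018 per s

Drop forb seeds once their profitability E₂/h₂ falls below the rate achievable on grass seeds alone: E₂/h₂ = λE₁/(1 + λh₁).
Solve for λ: λE₁h₂ = E₂(1 + λh₁) → λ(E₁h₂ − E₂h₁) = E₂ → λ = E₂/(E₁h₂ − E₂h₁).
λ = 4.8/(12×26.1 − 4.8×9.46) = 4.8/267.8 = 0.01792 per s.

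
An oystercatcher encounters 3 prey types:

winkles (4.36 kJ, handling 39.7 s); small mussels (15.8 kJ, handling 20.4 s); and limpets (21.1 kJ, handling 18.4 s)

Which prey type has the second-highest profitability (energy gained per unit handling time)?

small mussels

In descending order of E/h:
limpets: 21.1/18.4 = 1.15 kJ/s
small mussels: 15.8/20.4 = 0.775 kJ/s
winkles: 4.36/39.7 = 0.11 kJ/s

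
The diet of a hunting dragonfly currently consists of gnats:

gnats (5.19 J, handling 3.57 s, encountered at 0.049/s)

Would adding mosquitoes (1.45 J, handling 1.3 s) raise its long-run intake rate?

On gnats alone, R = ΣλE/(1+Σλh) = 0.2543/1.175 = 0.2164 J/s.
mosquitoes: E/h = 1.45/1.3 = 1.115 J/s.
1.115 > 0.2164, so adding mosquitoes raises the average — include it.

Yes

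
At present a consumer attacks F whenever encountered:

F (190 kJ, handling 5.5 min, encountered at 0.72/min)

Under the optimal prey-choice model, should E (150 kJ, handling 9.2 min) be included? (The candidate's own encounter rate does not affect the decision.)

No

Current rate: (0.72×190)/(1 + 0.72×5.5) = 27.58 kJ/min.
Profitability of E: 150/9.2 = 16.3 kJ/min.
Since 16.3 < R, time spent handling E is better spent searching.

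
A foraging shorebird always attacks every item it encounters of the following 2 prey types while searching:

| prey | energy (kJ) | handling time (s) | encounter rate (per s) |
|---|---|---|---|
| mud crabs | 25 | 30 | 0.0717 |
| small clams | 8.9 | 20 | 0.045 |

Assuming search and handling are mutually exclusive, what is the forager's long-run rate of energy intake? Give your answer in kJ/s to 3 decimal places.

R = (0.0717×25 + 0.045×8.9) / (1 + 0.0717×30 + 0.045×20) = 2.193/4.051 = 0.5413 kJ/s.

0.541 kJ/s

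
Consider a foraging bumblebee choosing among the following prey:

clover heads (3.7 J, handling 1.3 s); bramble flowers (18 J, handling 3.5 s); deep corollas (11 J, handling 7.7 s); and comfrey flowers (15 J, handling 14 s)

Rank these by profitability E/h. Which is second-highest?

In descending order of E/h:
bramble flowers: 18/3.5 = 5.14 J/s
clover heads: 3.7/1.3 = 2.85 J/s
deep corollas: 11/7.7 = 1.43 J/s
comfrey flowers: 15/14 = 1.07 J/s

clover heads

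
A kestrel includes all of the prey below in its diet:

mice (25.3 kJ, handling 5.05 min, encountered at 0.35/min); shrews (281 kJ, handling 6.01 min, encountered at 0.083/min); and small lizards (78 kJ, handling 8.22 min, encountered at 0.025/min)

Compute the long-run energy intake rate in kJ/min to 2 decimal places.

Energy encountered per unit search time: 0.35×25.3 + 0.083×281 + 0.025×78 = 34.13 kJ/min.
Handling time per unit search time: 0.35×5.05 + 0.083×6.01 + 0.025×8.22 = 2.472.
Rate = 34.13/(1 + 2.472) = 9.83 kJ/min.

9.83 kJ/min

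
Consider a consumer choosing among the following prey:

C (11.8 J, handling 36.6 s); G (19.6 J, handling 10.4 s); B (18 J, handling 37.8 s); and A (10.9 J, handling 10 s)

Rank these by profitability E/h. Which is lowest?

C

Profitability E/h (J/s): C = 11.8/36.6 = 0.322, G = 19.6/10.4 = 1.88, B = 18/37.8 = 0.476, A = 10.9/10 = 1.09.
Ranked: G > A > B > C.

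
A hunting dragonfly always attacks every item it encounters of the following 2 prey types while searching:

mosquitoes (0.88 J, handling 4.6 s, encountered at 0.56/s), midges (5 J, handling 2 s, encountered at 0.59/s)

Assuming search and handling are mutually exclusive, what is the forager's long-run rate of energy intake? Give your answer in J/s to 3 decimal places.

R = Σλ_iE_i / (1 + Σλ_ih_i)
Numerator: 0.56×0.88 + 0.59×5 = 3.443
Denominator: 1 + 0.56×4.6 + 0.59×2 = 4.756
R = 3.443/4.756 = 0.7239 J/s

0.724 J/s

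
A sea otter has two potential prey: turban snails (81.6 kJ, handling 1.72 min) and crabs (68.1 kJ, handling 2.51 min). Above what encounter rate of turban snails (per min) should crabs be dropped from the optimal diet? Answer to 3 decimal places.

Drop crabs once their profitability E₂/h₂ falls below the rate achievable on turban snails alone: E₂/h₂ = λE₁/(1 + λh₁).
Solve for λ: λE₁h₂ = E₂(1 + λh₁) → λ(E₁h₂ − E₂h₁) = E₂ → λ = E₂/(E₁h₂ − E₂h₁).
λ = 68.1/(81.6×2.51 − 68.1×1.72) = 68.1/87.68 = 0.7767 per min.

0.777 per min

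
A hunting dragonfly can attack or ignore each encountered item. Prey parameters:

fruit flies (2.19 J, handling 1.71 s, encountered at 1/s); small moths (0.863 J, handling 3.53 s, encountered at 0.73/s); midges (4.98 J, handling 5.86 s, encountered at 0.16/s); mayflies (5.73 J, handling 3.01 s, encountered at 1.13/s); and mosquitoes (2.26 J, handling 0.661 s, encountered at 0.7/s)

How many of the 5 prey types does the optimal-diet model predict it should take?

2

Rank by E/h (J/s): mosquitoes 3.42, mayflies 1.9, fruit flies 1.28, midges 0.85, small moths 0.244. Include each in turn until the next type's E/h falls below the running intake rate.
Rate on top 1: 1.082. mayflies: 1.9 > 1.082 → include.
Rate on top 2: 1.656. fruit flies: 1.28 < 1.656 → exclude; stop.
Optimal diet: mosquitoes, mayflies — 2 of 5 types.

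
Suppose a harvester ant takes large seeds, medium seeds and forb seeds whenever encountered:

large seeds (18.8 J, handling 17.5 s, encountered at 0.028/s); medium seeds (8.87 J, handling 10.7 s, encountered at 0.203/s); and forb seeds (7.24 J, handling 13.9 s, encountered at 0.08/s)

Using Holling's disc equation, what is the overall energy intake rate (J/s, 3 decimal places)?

0.609 J/s

R = Σλ_iE_i / (1 + Σλ_ih_i)
Numerator: 0.028×18.8 + 0.203×8.87 + 0.08×7.24 = 2.906
Denominator: 1 + 0.028×17.5 + 0.203×10.7 + 0.08×13.9 = 4.774
R = 2.906/4.774 = 0.6087 J/s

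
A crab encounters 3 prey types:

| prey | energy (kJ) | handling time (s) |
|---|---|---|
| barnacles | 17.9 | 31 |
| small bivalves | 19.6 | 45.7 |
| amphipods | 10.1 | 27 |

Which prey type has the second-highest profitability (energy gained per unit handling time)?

In descending order of E/h:
barnacles: 17.9/31 = 0.577 kJ/s
small bivalves: 19.6/45.7 = 0.429 kJ/s
amphipods: 10.1/27 = 0.374 kJ/s

small bivalves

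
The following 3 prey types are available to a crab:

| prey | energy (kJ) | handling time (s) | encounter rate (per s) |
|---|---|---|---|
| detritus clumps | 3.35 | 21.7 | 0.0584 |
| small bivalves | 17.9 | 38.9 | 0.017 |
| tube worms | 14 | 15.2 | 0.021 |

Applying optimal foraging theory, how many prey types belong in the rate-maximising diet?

2

E/h in descending order: tube worms 0.921, small bivalves 0.46, detritus clumps 0.154 kJ/s. The optimal diet is the largest prefix of this list for which every included type satisfies E_i/h_i > R on the types above it.
Rate on top 1: 0.2229. small bivalves: 0.46 > 0.2229 → include.
Rate on top 2: 0.3021. detritus clumps: 0.154 < 0.3021 → exclude; stop.
Optimal diet: tube worms, small bivalves — 2 of 3 types.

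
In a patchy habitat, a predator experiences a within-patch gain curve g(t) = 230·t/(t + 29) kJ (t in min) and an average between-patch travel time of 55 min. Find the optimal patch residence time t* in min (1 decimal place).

By the marginal value theorem, leave when the instantaneous gain rate g'(t) equals the habitat-wide average g(t)/(T + t).
g'(t) = 230·29/(t + 29)². Setting 230·29/(t+29)² = 230t/[(t+29)(55+t)] gives 29(55+t) = t(t+29), so t² = 29×55 = 1595.
t* = √1595 = 39.94 min.

39.9 min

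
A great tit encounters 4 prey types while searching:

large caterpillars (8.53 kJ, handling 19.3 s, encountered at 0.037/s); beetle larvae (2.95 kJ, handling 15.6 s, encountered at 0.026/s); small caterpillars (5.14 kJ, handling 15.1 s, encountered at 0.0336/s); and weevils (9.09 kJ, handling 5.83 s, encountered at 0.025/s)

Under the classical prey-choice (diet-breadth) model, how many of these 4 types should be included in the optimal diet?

3

E/h in descending order: weevils 1.56, large caterpillars 0.442, small caterpillars 0.34, beetle larvae 0.189 kJ/s. The optimal diet is the largest prefix of this list for which every included type satisfies E_i/h_i > R on the types above it.
Rate on top 1: 0.1983. large caterpillars: 0.442 > 0.1983 → include.
Rate on top 2: 0.2919. small caterpillars: 0.34 > 0.2919 → include.
Rate on top 3: 0.3023. beetle larvae: 0.189 < 0.3023 → exclude; stop.
Optimal diet: weevils, large caterpillars, small caterpillars — 3 of 4 types.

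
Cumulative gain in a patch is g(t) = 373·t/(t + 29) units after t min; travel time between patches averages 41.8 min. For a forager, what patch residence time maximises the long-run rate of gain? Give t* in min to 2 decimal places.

34.82 min

Maximise g(t)/(T+t): set derivative to zero → g'(t)(T+t) = g(t).
g'(t) = 373·29/(t + 29)². Setting 373·29/(t+29)² = 373t/[(t+29)(41.8+t)] gives 29(41.8+t) = t(t+29), so t² = 29×41.8 = 1212.
t* = √1212 = 34.82 min.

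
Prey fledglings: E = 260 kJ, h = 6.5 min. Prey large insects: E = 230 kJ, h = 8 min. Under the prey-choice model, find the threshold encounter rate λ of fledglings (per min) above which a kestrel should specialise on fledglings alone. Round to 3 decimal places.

0.393 per min

At the threshold, the rate on fledglings alone equals the profitability of large insects: λ·260/(1 + λ·6.5) = 230/8 = 28.75.
Rearranging, λ(260 − 28.75×6.5) = 28.75, so λ = 28.75/73.12 = 0.3932 per min.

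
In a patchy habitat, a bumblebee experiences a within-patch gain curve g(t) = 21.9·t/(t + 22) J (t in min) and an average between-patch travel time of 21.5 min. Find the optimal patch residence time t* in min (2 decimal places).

Optimal t* satisfies g'(t*) = g(t*)/(T + t*).
g'(t) = 21.9·22/(t + 22)². Setting 21.9·22/(t+22)² = 21.9t/[(t+22)(21.5+t)] gives 22(21.5+t) = t(t+22), so t² = 22×21.5 = 473.
t* = √473 = 21.75 min.

21.75 min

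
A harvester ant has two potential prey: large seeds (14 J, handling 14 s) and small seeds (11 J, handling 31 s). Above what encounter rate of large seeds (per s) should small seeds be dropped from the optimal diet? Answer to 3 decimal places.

0.039 per s

Drop small seeds once their profitability E₂/h₂ falls below the rate achievable on large seeds alone: E₂/h₂ = λE₁/(1 + λh₁).
Solve for λ: λE₁h₂ = E₂(1 + λh₁) → λ(E₁h₂ − E₂h₁) = E₂ → λ = E₂/(E₁h₂ − E₂h₁).
λ = 11/(14×31 − 11×14) = 11/280 = 0.03929 per s.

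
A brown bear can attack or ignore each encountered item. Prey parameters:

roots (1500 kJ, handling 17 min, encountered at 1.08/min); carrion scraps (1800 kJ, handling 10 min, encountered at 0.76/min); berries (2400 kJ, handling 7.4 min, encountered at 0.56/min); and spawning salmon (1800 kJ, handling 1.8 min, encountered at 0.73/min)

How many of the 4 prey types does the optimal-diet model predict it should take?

1

Rank by E/h (kJ/min): spawning salmon 1e+03, berries 324, carrion scraps 180, roots 88.2. Include each in turn until the next type's E/h falls below the running intake rate.
Rate on top 1: 567.8. berries: 324 < 567.8 → exclude; stop.
Optimal diet: spawning salmon — 1 of 4 types.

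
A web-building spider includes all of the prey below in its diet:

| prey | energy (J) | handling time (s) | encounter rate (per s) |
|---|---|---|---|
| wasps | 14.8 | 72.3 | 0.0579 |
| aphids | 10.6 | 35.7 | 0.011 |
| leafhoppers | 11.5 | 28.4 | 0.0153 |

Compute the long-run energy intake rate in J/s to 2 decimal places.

0.19 J/s

R = Σλ_iE_i / (1 + Σλ_ih_i)
Numerator: 0.0579×14.8 + 0.011×10.6 + 0.0153×11.5 = 1.149
Denominator: 1 + 0.0579×72.3 + 0.011×35.7 + 0.0153×28.4 = 6.013
R = 1.149/6.013 = 0.1912 J/s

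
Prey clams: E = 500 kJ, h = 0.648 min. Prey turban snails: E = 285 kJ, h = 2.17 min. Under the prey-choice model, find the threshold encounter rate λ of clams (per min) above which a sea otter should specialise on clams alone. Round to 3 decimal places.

Drop turban snails once their profitability E₂/h₂ falls below the rate achievable on clams alone: E₂/h₂ = λE₁/(1 + λh₁).
Solve for λ: λE₁h₂ = E₂(1 + λh₁) → λ(E₁h₂ − E₂h₁) = E₂ → λ = E₂/(E₁h₂ − E₂h₁).
λ = 285/(500×2.17 − 285×0.648) = 285/900.3 = 0.3166 per min.

0.317 per min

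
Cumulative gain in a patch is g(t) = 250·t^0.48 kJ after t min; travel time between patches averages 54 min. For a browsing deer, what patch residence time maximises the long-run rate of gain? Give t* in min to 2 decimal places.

49.85 min

Optimal t* satisfies g'(t*) = g(t*)/(T + t*).
g'(t) = 0.48·250·t^-0.52. Setting 0.48·250·t^-0.52 = 250·t^0.48/(54+t) gives 0.48(54+t) = t, so 0.52·t = 0.48×54.
t* = 0.48×54/0.52 = 49.85 min.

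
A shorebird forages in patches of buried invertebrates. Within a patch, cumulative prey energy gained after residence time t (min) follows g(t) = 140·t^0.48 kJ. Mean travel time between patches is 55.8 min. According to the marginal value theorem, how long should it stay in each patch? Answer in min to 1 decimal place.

51.5 min

Maximise g(t)/(T+t): set derivative to zero → g'(t)(T+t) = g(t).
g'(t) = 0.48·140·t^-0.52. Setting 0.48·140·t^-0.52 = 140·t^0.48/(55.8+t) gives 0.48(55.8+t) = t, so 0.52·t = 0.48×55.8.
t* = 0.48×55.8/0.52 = 51.51 min.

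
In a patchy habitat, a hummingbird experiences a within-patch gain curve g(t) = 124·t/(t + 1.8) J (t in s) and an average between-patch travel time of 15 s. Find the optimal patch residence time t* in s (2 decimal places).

By the marginal value theorem, leave when the instantaneous gain rate g'(t) equals the habitat-wide average g(t)/(T + t).
g'(t) = 124·1.8/(t + 1.8)². Setting 124·1.8/(t+1.8)² = 124t/[(t+1.8)(15+t)] gives 1.8(15+t) = t(t+1.8), so t² = 1.8×15 = 27.
t* = √27 = 5.196 s.

5.20 s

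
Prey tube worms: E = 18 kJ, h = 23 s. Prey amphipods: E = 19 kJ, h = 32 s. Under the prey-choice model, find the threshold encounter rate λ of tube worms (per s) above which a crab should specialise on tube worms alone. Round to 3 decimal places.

0.137 per s

Drop amphipods once their profitability E₂/h₂ falls below the rate achievable on tube worms alone: E₂/h₂ = λE₁/(1 + λh₁).
Solve for λ: λE₁h₂ = E₂(1 + λh₁) → λ(E₁h₂ − E₂h₁) = E₂ → λ = E₂/(E₁h₂ − E₂h₁).
λ = 19/(18×32 − 19×23) = 19/139 = 0.1367 per s.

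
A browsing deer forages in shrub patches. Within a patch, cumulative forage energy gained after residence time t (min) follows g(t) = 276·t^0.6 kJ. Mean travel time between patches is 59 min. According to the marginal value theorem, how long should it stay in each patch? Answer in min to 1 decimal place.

88.5 min

Optimal t* satisfies g'(t*) = g(t*)/(T + t*).
g'(t) = 0.6·276·t^-0.4. Setting 0.6·276·t^-0.4 = 276·t^0.6/(59+t) gives 0.6(59+t) = t, so 0.40·t = 0.6×59.
t* = 0.6×59/0.40 = 88.5 min.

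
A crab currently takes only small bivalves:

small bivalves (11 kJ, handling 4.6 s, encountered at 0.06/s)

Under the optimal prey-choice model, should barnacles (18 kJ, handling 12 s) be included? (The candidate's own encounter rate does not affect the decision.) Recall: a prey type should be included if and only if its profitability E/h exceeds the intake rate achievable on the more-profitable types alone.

Current rate: (0.06×11)/(1 + 0.06×4.6) = 0.5172 kJ/s.
Profitability of barnacles: 18/12 = 1.5 kJ/s.
Since 1.5 > R, including barnacles increases the long-run rate.

Yes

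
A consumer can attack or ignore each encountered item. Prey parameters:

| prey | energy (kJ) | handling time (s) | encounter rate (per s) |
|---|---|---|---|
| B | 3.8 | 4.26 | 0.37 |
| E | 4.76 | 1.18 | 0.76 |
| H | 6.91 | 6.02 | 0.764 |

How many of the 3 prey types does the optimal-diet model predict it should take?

Rank by E/h (kJ/s): E 4.03, H 1.15, B 0.892. Include each in turn until the next type's E/h falls below the running intake rate.
Rate on top 1: 1.907. H: 1.15 < 1.907 → exclude; stop.
Optimal diet: E — 1 of 3 types.

1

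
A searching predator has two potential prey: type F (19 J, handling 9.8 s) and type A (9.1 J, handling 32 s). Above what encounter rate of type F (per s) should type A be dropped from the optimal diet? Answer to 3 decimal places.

0.018 per s

At the threshold, the rate on type F alone equals the profitability of type A: λ·19/(1 + λ·9.8) = 9.1/32 = 0.2844.
Rearranging, λ(19 − 0.2844×9.8) = 0.2844, so λ = 0.2844/16.21 = 0.01754 per s.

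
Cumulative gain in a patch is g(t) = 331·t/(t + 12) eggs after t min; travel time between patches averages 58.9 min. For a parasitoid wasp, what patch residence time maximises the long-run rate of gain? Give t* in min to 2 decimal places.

Maximise g(t)/(T+t): set derivative to zero → g'(t)(T+t) = g(t).
g'(t) = 331·12/(t + 12)². Setting 331·12/(t+12)² = 331t/[(t+12)(58.9+t)] gives 12(58.9+t) = t(t+12), so t² = 12×58.9 = 706.8.
t* = √706.8 = 26.59 min.

26.59 min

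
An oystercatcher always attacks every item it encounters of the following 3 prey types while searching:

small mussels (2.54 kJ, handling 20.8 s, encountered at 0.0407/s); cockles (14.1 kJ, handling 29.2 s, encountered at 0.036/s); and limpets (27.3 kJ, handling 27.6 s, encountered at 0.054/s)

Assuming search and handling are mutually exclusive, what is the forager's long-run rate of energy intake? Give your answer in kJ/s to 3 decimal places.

0.475 kJ/s

Energy encountered per unit search time: 0.0407×2.54 + 0.036×14.1 + 0.054×27.3 = 2.085 kJ/s.
Handling time per unit search time: 0.0407×20.8 + 0.036×29.2 + 0.054×27.6 = 3.388.
Rate = 2.085/(1 + 3.388) = 0.4752 kJ/s.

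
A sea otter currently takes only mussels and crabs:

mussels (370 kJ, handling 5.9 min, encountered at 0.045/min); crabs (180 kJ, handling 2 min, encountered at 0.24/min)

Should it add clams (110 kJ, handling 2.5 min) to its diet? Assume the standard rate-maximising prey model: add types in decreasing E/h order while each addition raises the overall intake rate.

Current rate: (0.045×370 + 0.24×180)/(1 + 0.045×5.9 + 0.24×2) = 34.29 kJ/min.
Profitability of clams: 110/2.5 = 44 kJ/min.
Since 44 > R, including clams increases the long-run rate.

Yes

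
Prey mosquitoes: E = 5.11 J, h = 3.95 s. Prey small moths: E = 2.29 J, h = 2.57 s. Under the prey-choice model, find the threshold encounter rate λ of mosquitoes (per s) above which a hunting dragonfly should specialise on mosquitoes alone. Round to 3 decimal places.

0.560 per s

Drop small moths once their profitability E₂/h₂ falls below the rate achievable on mosquitoes alone: E₂/h₂ = λE₁/(1 + λh₁).
Solve for λ: λE₁h₂ = E₂(1 + λh₁) → λ(E₁h₂ − E₂h₁) = E₂ → λ = E₂/(E₁h₂ − E₂h₁).
λ = 2.29/(5.11×2.57 − 2.29×3.95) = 2.29/4.087 = 0.5603 per s.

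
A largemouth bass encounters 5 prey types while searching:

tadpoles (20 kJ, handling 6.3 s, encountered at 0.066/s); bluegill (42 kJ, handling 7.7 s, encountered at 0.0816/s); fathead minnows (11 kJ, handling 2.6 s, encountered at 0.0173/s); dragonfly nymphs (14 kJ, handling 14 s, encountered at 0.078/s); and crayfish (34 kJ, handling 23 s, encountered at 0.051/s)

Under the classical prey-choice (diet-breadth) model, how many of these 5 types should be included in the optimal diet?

E/h in descending order: bluegill 5.45, fathead minnows 4.23, tadpoles 3.17, crayfish 1.48, dragonfly nymphs 1 kJ/s. The optimal diet is the largest prefix of this list for which every included type satisfies E_i/h_i > R on the types above it.
Rate on top 1: 2.105. fathead minnows: 4.23 > 2.105 → include.
Rate on top 2: 2.162. tadpoles: 3.17 > 2.162 → include.
Rate on top 3: 2.363. crayfish: 1.48 < 2.363 → exclude; stop.
Optimal diet: bluegill, fathead minnows, tadpoles — 3 of 5 types.

3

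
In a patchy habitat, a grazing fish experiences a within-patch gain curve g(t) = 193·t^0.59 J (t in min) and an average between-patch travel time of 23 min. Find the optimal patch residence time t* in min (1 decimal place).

33.1 min

Optimal t* satisfies g'(t*) = g(t*)/(T + t*).
g'(t) = 0.59·193·t^-0.41. Setting 0.59·193·t^-0.41 = 193·t^0.59/(23+t) gives 0.59(23+t) = t, so 0.41·t = 0.59×23.
t* = 0.59×23/0.41 = 33.1 min.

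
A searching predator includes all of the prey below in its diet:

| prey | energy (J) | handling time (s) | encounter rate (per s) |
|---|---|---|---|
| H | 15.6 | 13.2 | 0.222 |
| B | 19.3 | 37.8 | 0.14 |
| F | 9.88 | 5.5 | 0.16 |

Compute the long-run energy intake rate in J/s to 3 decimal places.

0.767 J/s

Energy encountered per unit search time: 0.222×15.6 + 0.14×19.3 + 0.16×9.88 = 7.746 J/s.
Handling time per unit search time: 0.222×13.2 + 0.14×37.8 + 0.16×5.5 = 9.102.
Rate = 7.746/(1 + 9.102) = 0.7667 J/s.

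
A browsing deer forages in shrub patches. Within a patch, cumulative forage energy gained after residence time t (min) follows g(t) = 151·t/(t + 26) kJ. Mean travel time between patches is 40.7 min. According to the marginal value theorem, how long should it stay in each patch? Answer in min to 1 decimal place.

32.5 min

Maximise g(t)/(T+t): set derivative to zero → g'(t)(T+t) = g(t).
g'(t) = 151·26/(t + 26)². Setting 151·26/(t+26)² = 151t/[(t+26)(40.7+t)] gives 26(40.7+t) = t(t+26), so t² = 26×40.7 = 1058.
t* = √1058 = 32.53 min.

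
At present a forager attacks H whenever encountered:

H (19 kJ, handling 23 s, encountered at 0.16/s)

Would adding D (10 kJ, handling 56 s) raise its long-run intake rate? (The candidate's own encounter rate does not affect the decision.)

On H alone, R = ΣλE/(1+Σλh) = 3.04/4.68 = 0.6496 kJ/s.
D: E/h = 10/56 = 0.1786 kJ/s.
0.1786 < 0.6496, so adding D would lower the average — exclude it.

No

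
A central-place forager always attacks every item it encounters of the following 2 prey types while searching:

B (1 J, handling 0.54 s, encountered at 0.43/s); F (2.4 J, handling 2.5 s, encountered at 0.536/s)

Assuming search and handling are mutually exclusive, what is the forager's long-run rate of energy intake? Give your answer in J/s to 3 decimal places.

0.667 J/s

Energy encountered per unit search time: 0.43×1 + 0.536×2.4 = 1.716 J/s.
Handling time per unit search time: 0.43×0.54 + 0.536×2.5 = 1.572.
Rate = 1.716/(1 + 1.572) = 0.6673 J/s.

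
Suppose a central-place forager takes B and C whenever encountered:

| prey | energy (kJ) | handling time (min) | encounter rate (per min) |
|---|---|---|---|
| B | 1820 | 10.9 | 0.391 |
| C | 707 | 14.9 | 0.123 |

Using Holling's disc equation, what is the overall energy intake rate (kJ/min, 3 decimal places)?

R = Σλ_iE_i / (1 + Σλ_ih_i)
Numerator: 0.391×1820 + 0.123×707 = 798.6
Denominator: 1 + 0.391×10.9 + 0.123×14.9 = 7.095
R = 798.6/7.095 = 112.6 kJ/min

112.562 kJ/min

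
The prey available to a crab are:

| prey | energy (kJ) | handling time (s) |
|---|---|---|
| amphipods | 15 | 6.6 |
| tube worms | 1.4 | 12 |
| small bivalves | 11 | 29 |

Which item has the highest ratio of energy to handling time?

amphipods

Profitability E/h (kJ/s): amphipods = 15/6.6 = 2.27, tube worms = 1.4/12 = 0.117, small bivalves = 11/29 = 0.379.
Ranked: amphipods > small bivalves > tube worms.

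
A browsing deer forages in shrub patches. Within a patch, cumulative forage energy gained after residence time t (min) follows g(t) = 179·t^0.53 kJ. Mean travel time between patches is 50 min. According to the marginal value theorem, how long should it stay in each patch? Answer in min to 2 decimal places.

Maximise g(t)/(T+t): set derivative to zero → g'(t)(T+t) = g(t).
g'(t) = 0.53·179·t^-0.47. Setting 0.53·179·t^-0.47 = 179·t^0.53/(50+t) gives 0.53(50+t) = t, so 0.47·t = 0.53×50.
t* = 0.53×50/0.47 = 56.38 min.

56.38 min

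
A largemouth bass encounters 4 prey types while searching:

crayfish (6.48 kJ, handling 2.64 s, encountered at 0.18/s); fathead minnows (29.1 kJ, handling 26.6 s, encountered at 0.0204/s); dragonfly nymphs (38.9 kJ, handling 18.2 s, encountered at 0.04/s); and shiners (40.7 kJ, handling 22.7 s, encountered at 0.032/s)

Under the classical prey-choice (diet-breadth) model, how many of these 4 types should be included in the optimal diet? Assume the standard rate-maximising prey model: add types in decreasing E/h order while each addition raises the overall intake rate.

3

Rank by E/h (kJ/s): crayfish 2.45, dragonfly nymphs 2.14, shiners 1.79, fathead minnows 1.09. Include each in turn until the next type's E/h falls below the running intake rate.
Rate on top 1: 0.7907. dragonfly nymphs: 2.14 > 0.7907 → include.
Rate on top 2: 1.236. shiners: 1.79 > 1.236 → include.
Rate on top 3: 1.374. fathead minnows: 1.09 < 1.374 → exclude; stop.
Optimal diet: crayfish, dragonfly nymphs, shiners — 3 of 4 types.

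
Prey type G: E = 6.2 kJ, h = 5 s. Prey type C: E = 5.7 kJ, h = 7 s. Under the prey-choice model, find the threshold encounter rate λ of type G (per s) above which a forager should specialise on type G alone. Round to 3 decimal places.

0.383 per s

Drop type C once their profitability E₂/h₂ falls below the rate achievable on type G alone: E₂/h₂ = λE₁/(1 + λh₁).
Solve for λ: λE₁h₂ = E₂(1 + λh₁) → λ(E₁h₂ − E₂h₁) = E₂ → λ = E₂/(E₁h₂ − E₂h₁).
λ = 5.7/(6.2×7 − 5.7×5) = 5.7/14.9 = 0.3826 per s.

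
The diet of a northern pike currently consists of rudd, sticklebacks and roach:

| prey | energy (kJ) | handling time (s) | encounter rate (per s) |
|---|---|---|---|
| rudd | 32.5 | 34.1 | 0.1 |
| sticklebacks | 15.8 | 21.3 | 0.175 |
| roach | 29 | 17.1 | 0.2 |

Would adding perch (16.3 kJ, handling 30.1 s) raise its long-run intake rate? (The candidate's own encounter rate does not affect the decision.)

Intake rate on the current diet: R = (0.1×32.5 + 0.175×15.8 + 0.2×29) / (1 + 0.1×34.1 + 0.175×21.3 + 0.2×17.1) = 11.82/11.56 = 1.022 kJ/s.
perch: E/h = 16.3/30.1 = 0.5415 kJ/s.
0.5415 < 1.022, so adding perch would lower the average — exclude it.

No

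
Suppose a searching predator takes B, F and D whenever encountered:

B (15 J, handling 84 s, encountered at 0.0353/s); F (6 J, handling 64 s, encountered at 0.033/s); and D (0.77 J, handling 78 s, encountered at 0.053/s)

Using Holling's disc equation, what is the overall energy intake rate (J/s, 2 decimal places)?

R = Σλ_iE_i / (1 + Σλ_ih_i)
Numerator: 0.0353×15 + 0.033×6 + 0.053×0.77 = 0.7683
Denominator: 1 + 0.0353×84 + 0.033×64 + 0.053×78 = 10.21
R = 0.7683/10.21 = 0.07524 J/s

0.08 J/s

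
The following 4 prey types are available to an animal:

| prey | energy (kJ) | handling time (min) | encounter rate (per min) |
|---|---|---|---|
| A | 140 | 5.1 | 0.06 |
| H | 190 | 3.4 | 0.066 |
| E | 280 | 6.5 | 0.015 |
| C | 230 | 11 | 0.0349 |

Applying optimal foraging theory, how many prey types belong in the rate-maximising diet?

4

Profitabilities (E/h, kJ/min): H 55.9, E 43.1, A 27.5, C 20.9. Add prey in this order while the next type's profitability exceeds the intake rate on those already taken.
Rate on top 1: 10.24. E: 43.1 > 10.24 → include.
Rate on top 2: 12.66. A: 27.5 > 12.66 → include.
Rate on top 3: 15.44. C: 20.9 > 15.44 → include.
Optimal diet: H, E, A, C — 4 of 4 types.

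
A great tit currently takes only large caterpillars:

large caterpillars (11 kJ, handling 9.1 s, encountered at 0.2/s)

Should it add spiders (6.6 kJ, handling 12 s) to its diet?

On large caterpillars alone, R = ΣλE/(1+Σλh) = 2.2/2.82 = 0.7801 kJ/s.
Profitability of spiders: 6.6/12 = 0.55 kJ/s.
0.55 < 0.7801, so adding spiders would lower the average — exclude it.

No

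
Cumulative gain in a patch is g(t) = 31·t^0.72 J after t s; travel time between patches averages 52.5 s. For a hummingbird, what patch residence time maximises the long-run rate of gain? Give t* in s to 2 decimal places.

135.00 s

Optimal t* satisfies g'(t*) = g(t*)/(T + t*).
g'(t) = 0.72·31·t^-0.28. Setting 0.72·31·t^-0.28 = 31·t^0.72/(52.5+t) gives 0.72(52.5+t) = t, so 0.28·t = 0.72×52.5.
t* = 0.72×52.5/0.28 = 135 s.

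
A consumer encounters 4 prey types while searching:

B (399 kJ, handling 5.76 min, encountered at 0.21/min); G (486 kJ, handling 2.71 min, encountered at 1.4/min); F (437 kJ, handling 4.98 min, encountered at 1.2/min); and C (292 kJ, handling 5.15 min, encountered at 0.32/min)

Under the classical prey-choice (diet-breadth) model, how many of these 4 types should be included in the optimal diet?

1

E/h in descending order: G 179, F 87.8, B 69.3, C 56.7 kJ/min. The optimal diet is the largest prefix of this list for which every included type satisfies E_i/h_i > R on the types above it.
Rate on top 1: 141.9. F: 87.8 < 141.9 → exclude; stop.
Optimal diet: G — 1 of 4 types.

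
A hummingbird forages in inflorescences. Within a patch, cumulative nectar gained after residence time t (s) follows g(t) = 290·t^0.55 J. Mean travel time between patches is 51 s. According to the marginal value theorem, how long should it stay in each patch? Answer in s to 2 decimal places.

62.33 s

By the marginal value theorem, leave when the instantaneous gain rate g'(t) equals the habitat-wide average g(t)/(T + t).
g'(t) = 0.55·290·t^-0.45. Setting 0.55·290·t^-0.45 = 290·t^0.55/(51+t) gives 0.55(51+t) = t, so 0.45·t = 0.55×51.
t* = 0.55×51/0.45 = 62.33 s.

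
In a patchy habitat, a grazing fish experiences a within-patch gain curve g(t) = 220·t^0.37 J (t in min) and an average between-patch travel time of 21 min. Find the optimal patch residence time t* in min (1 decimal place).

By the marginal value theorem, leave when the instantaneous gain rate g'(t) equals the habitat-wide average g(t)/(T + t).
g'(t) = 0.37·220·t^-0.63. Setting 0.37·220·t^-0.63 = 220·t^0.37/(21+t) gives 0.37(21+t) = t, so 0.63·t = 0.37×21.
t* = 0.37×21/0.63 = 12.33 min.

12.3 min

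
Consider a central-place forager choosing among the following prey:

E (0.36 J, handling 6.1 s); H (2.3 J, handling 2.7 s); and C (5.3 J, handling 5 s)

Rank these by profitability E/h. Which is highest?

C

In descending order of E/h:
C: 5.3/5 = 1.06 J/s
H: 2.3/2.7 = 0.852 J/s
E: 0.36/6.1 = 0.059 J/s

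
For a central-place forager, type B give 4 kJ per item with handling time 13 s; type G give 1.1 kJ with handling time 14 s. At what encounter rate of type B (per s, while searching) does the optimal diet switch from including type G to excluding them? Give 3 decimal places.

0.026 per s

At the threshold, the rate on type B alone equals the profitability of type G: λ·4/(1 + λ·13) = 1.1/14 = 0.07857.
Rearranging, λ(4 − 0.07857×13) = 0.07857, so λ = 0.07857/2.979 = 0.02638 per s.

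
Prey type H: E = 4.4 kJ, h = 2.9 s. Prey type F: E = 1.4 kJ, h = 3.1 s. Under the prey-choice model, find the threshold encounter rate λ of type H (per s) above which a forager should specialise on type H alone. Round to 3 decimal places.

0.146 per s

At the threshold, the rate on type H alone equals the profitability of type F: λ·4.4/(1 + λ·2.9) = 1.4/3.1 = 0.4516.
Rearranging, λ(4.4 − 0.4516×2.9) = 0.4516, so λ = 0.4516/3.09 = 0.1461 per s.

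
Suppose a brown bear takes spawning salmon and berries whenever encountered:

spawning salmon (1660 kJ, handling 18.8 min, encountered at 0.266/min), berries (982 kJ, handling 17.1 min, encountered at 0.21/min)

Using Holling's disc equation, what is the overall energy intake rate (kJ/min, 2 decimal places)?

R = Σλ_iE_i / (1 + Σλ_ih_i)
Numerator: 0.266×1660 + 0.21×982 = 647.8
Denominator: 1 + 0.266×18.8 + 0.21×17.1 = 9.592
R = 647.8/9.592 = 67.53 kJ/min

67.53 kJ/min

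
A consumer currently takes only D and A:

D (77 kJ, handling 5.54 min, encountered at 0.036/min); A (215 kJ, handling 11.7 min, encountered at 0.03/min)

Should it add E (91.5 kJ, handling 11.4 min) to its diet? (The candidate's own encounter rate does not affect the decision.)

Intake rate on the current diet: R = (0.036×77 + 0.03×215) / (1 + 0.036×5.54 + 0.03×11.7) = 9.222/1.55 = 5.948 kJ/min.
Profitability of E: 91.5/11.4 = 8.026 kJ/min.
8.026 > 5.948, so adding E raises the average — include it.

Yes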